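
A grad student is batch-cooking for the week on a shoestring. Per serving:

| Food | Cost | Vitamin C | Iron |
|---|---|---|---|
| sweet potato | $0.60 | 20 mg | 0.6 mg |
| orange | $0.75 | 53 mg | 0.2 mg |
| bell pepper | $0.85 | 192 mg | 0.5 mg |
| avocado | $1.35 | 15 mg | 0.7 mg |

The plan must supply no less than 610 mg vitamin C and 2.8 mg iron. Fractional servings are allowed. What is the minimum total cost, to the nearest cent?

Two binding constraints pin down two serving amounts, so the optimal mix uses at most two foods. The candidates are each food alone (scaled to the tighter of vitamin C/iron) and each pair with both constraints tight.
sweet potato only: max(610/20, 2.8/0.6) = 30.5 servings → $18.30.
orange only: max(610/53, 2.8/0.2) = 14 servings → $10.50.
bell pepper only: max(610/192, 2.8/0.5) = 5.6 servings → $4.76.
avocado only: max(610/15, 2.8/0.7) = 40.67 servings → $54.90.
sweet potato + orange with both tight: 0.9496 servings and 11.15 servings → $8.93.
sweet potato + bell pepper with both tight: 2.211 servings and 2.947 servings → $3.83.
sweet potato + avocado: the both-tight solution has a negative serving — not a feasible corner.
orange + bell pepper: the both-tight solution has a negative serving — not a feasible corner.
orange + avocado with both tight: 11.29 servings and 0.7742 servings → $9.51.
bell pepper + avocado with both tight: 3.034 servings and 1.833 servings → $5.05.
Cheapest feasible corner: $3.83.

$3.83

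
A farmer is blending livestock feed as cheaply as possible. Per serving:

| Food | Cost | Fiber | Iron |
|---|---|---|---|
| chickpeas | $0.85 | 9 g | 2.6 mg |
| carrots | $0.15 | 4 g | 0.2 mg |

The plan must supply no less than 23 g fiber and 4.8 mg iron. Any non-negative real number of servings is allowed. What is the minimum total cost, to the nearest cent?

$1.73

For a min-cost LP with two ≥-constraints, a basic feasible solution has at most two positive variables.
chickpeas only: max(23/9, 4.8/2.6) = 2.556 servings → $2.17.
carrots only: max(23/4, 4.8/0.2) = 24 servings → $3.60.
chickpeas + carrots with both tight: 1.698 servings and 1.93 servings → $1.73.
Cheapest feasible corner: $1.73.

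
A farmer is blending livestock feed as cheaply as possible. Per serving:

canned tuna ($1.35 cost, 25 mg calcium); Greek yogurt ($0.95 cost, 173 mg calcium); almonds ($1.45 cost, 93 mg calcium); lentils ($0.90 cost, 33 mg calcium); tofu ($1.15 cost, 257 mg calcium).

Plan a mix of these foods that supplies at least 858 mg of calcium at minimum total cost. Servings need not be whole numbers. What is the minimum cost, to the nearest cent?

$3.84

Cost per mg of calcium: tofu $0.0045, Greek yogurt $0.0055, almonds $0.0156, lentils $0.0273, canned tuna $0.0540.
With no serving limits, use only tofu: 858 mg / 257 mg = 3.339 servings × $1.15 = $3.84.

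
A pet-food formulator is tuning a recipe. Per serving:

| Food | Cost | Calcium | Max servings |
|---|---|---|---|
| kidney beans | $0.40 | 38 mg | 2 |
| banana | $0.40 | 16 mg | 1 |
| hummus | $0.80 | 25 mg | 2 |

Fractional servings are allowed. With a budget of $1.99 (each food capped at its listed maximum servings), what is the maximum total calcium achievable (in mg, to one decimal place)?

116.7 mg

Calcium per dollar: kidney beans 95, banana 40, hummus 31.25.
Take 2 servings of kidney beans: spends $0.80, +76.0 mg calcium (running total 76.0 mg).
Take 1 serving of banana: spends $0.40, +16.0 mg calcium (running total 92.0 mg).
Take 0.9875 servings of hummus: spends $0.79, +24.7 mg calcium (running total 116.7 mg).
Greedy by best ratio exhausts the cost allowance optimally: 116.7 mg.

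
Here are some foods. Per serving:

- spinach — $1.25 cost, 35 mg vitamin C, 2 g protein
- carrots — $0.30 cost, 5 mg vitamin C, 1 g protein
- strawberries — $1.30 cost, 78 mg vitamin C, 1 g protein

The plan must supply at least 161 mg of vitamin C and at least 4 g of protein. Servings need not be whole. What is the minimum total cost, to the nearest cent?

The cheapest plan sits at a corner of the feasible region — with two constraints it uses at most two foods.
spinach only: max(161/35, 4/2) = 4.6 servings → $5.75.
carrots only: max(161/5, 4/1) = 32.2 servings → $9.66.
strawberries only: max(161/78, 4/1) = 4 servings → $5.20.
spinach + carrots: intersection lies outside the first quadrant.
spinach + strawberries with both tight: 1.248 servings and 1.504 servings → $3.52.
carrots + strawberries with both tight: 2.068 servings and 1.932 servings → $3.13.
Cheapest feasible corner: $3.13.

$3.13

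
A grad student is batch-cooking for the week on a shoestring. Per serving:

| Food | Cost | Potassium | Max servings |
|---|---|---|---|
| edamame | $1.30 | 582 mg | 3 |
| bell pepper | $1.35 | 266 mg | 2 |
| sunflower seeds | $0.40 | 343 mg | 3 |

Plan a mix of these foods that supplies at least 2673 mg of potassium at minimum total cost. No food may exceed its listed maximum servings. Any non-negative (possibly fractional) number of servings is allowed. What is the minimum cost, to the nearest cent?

$4.87

Cost per mg of potassium: sunflower seeds $0.0012, edamame $0.0022, bell pepper $0.0051.
Take 3 servings of sunflower seeds: +1029.0 mg potassium for $1.20 (total $1.20, still need 1644.0 mg).
Take 2.825 servings of edamame: +1644.0 mg potassium for $3.67 (total $4.87, still need 0.0 mg).
Filling from the cheapest source first is optimal under one linear minimum: $4.87.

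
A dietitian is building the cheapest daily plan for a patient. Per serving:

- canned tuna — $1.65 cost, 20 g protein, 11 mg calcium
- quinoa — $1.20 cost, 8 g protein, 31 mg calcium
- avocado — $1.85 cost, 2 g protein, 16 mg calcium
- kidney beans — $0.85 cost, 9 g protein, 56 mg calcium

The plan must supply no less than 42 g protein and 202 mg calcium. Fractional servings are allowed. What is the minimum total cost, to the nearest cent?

$3.84

canned tuna only: max(42/20, 202/11) = 18.36 servings → $30.30.
quinoa only: max(42/8, 202/31) = 6.516 servings → $7.82.
avocado only: max(42/2, 202/16) = 21 servings → $38.85.
kidney beans only: max(42/9, 202/56) = 4.667 servings → $3.97.
canned tuna + quinoa: the both-tight solution has a negative serving — not a feasible corner.
canned tuna + avocado with both tight: 0.8993 servings and 12.01 servings → $23.70.
canned tuna + kidney beans with both tight: 0.523 servings and 3.504 servings → $3.84.
quinoa + avocado with both tight: 4.061 servings and 4.758 servings → $13.67.
quinoa + kidney beans with both tight: 3.16 servings and 1.858 servings → $5.37.
avocado + kidney beans: the both-tight solution has a negative serving — not a feasible corner.
The minimum over all feasible corners is $3.84.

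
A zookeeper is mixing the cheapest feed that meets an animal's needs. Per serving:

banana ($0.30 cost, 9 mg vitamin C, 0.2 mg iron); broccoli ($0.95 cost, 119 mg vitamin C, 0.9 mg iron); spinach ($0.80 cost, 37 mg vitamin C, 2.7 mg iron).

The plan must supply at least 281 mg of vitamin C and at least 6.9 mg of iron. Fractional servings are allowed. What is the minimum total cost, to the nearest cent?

For a min-cost LP with two ≥-constraints, a basic feasible solution has at most two positive variables.
banana only: max(281/9, 6.9/0.2) = 34.5 servings → $10.35.
broccoli only: max(281/119, 6.9/0.9) = 7.667 servings → $7.28.
spinach only: max(281/37, 6.9/2.7) = 7.595 servings → $6.08.
banana + broccoli: the both-tight solution has a negative serving — not a feasible corner.
banana + spinach with both tight: 29.79 servings and 0.3491 servings → $9.22.
broccoli + spinach with both tight: 1.748 servings and 1.973 servings → $3.24.
Cheapest feasible corner: $3.24.

$3.24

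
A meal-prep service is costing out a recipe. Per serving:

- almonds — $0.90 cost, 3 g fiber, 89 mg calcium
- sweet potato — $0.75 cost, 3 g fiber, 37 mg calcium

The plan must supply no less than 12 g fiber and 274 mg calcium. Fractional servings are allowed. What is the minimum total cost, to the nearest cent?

$3.36

almonds only: max(12/3, 274/89) = 4 servings → $3.60.
sweet potato only: max(12/3, 274/37) = 7.405 servings → $5.55.
almonds + sweet potato with both tight: 2.423 servings and 1.577 servings → $3.36.
Cheapest feasible corner: $3.36.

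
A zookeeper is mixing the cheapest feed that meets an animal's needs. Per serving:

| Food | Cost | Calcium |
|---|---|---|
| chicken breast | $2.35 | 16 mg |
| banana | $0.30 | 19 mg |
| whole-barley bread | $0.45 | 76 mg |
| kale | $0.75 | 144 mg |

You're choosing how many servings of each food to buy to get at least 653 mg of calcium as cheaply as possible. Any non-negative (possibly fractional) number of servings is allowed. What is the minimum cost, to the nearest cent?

Cost per mg of calcium: kale $0.0052, whole-barley bread $0.0059, banana $0.0158, chicken breast $0.1469.
With no serving limits, use only kale: 653 mg / 144 mg = 4.535 servings × $0.75 = $3.40.

$3.40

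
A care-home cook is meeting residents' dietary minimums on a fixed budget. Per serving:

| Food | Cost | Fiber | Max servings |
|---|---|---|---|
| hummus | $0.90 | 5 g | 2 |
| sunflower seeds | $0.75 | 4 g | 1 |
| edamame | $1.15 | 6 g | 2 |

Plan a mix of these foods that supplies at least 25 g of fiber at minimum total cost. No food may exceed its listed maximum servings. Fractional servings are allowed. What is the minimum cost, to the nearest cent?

$4.66

Cost per g of fiber: hummus $0.1800, sunflower seeds $0.1875, edamame $0.1917.
Take 2 servings of hummus: +10.0 g fiber for $1.80 (total $1.80, still need 15.0 g).
Take 1 serving of sunflower seeds: +4.0 g fiber for $0.75 (total $2.55, still need 11.0 g).
Take 1.833 servings of edamame: +11.0 g fiber for $2.11 (total $4.66, still need 0.0 g).
Greedy by cheapest-per-g is optimal for a single linear constraint, so the minimum cost is $4.66.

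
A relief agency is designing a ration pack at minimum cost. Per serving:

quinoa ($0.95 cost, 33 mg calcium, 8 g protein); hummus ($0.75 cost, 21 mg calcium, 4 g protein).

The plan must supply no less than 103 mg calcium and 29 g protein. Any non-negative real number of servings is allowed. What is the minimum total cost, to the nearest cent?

$3.44

Minimising a linear cost over {calcium ≥ 103, protein ≥ 29, servings ≥ 0} — the optimum is at a vertex, using one or two foods.
quinoa only: max(103/33, 29/8) = 3.625 servings → $3.44.
hummus only: max(103/21, 29/4) = 7.25 servings → $5.44.
quinoa + hummus: the both-tight solution has a negative serving — not a feasible corner.
The minimum over all feasible corners is $3.44.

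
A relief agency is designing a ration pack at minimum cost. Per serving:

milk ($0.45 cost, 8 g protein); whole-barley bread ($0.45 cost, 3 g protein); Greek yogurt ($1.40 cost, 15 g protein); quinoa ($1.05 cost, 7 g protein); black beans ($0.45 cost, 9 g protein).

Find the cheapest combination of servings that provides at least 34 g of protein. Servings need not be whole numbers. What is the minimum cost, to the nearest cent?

Cost per g of protein: black beans $0.0500, milk $0.0563, Greek yogurt $0.0933, whole-barley bread $0.1500, quinoa $0.1500.
With no serving limits, use only black beans: 34 g / 9 g = 3.778 servings × $0.45 = $1.70.

$1.70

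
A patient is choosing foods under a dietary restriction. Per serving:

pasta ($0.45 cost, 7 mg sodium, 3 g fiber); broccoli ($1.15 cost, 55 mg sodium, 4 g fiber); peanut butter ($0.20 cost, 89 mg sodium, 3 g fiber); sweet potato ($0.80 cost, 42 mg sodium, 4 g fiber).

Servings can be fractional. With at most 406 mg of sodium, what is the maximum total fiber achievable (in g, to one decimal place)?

Fiber per mg sodium: pasta 0.4286, sweet potato 0.09524, broccoli 0.07273, peanut butter 0.03371.
With no serving limits, spend the whole sodium allowance on pasta: 406 mg / 7 mg × 3 g = 174.0 g.

174.0 g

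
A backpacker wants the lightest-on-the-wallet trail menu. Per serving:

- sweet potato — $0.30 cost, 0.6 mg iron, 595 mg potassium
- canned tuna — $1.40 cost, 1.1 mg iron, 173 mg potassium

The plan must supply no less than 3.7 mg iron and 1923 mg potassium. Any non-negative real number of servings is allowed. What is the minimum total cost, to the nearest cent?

sweet potato only: max(3.7/0.6, 1923/595) = 6.167 servings → $1.85.
canned tuna only: max(3.7/1.1, 1923/173) = 11.12 servings → $15.56.
sweet potato + canned tuna with both tight: 2.679 servings and 1.902 servings → $3.47.
So the least-cost plan costs $1.85.

$1.85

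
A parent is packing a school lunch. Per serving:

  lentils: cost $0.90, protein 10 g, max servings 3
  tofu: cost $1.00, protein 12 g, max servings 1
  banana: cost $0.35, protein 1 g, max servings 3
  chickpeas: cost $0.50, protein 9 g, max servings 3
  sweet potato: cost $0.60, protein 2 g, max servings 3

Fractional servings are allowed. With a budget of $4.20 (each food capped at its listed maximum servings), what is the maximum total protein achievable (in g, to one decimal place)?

57.9 g

Protein per dollar: chickpeas 18, tofu 12, lentils 11.11, sweet potato 3.333, banana 2.857.
Take 3 servings of chickpeas: spends $1.50, +27.0 g protein (running total 27.0 g).
Take 1 serving of tofu: spends $1.00, +12.0 g protein (running total 39.0 g).
Take 1.889 servings of lentils: spends $1.70, +18.9 g protein (running total 57.9 g).
Greedy by best ratio exhausts the cost allowance optimally: 57.9 g.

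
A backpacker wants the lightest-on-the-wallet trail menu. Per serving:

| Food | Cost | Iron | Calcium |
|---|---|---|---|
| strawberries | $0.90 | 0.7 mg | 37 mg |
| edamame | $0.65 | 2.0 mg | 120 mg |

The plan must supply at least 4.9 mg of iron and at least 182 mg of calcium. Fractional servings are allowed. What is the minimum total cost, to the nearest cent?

This is a tiny linear program; its minimum lies at a vertex of the feasible set. List the vertices and price them.
strawberries only: max(4.9/0.7, 182/37) = 7 servings → $6.30.
edamame only: max(4.9/2.0, 182/120) = 2.45 servings → $1.59.
strawberries + edamame with both targets exact would need a negative amount; discard.
So the least-cost plan costs $1.59.

$1.59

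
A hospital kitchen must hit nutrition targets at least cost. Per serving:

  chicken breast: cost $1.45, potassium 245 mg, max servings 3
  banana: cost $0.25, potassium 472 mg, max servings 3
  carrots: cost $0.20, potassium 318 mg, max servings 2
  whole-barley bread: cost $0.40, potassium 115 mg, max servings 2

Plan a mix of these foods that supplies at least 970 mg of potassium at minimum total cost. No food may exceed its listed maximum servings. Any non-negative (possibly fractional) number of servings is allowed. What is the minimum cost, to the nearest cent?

Cost per mg of potassium: banana $0.0005, carrots $0.0006, whole-barley bread $0.0035, chicken breast $0.0059.
Take 2.055 servings of banana: +970.0 mg potassium for $0.51 (total $0.51, still need 0.0 mg).
Greedy by cheapest-per-mg is optimal for a single linear constraint, so the minimum cost is $0.51.

$0.51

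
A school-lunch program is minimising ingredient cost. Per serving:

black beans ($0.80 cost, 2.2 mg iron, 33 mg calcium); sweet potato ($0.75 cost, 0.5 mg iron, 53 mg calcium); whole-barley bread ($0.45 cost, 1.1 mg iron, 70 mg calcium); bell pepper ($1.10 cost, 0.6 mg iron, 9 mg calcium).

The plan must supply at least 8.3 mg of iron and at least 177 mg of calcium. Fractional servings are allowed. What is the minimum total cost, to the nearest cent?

$3.07

Check every corner: each single food scaled to meet both minima, and each pair solved so both constraints bind.
black beans only: max(8.3/2.2, 177/33) = 5.364 servings → $4.29.
sweet potato only: max(8.3/0.5, 177/53) = 16.6 servings → $12.45.
whole-barley bread only: max(8.3/1.1, 177/70) = 7.545 servings → $3.40.
bell pepper only: max(8.3/0.6, 177/9) = 19.67 servings → $21.63.
black beans + sweet potato with both tight: 3.51 servings and 1.154 servings → $3.67.
black beans + whole-barley bread with both tight: 3.282 servings and 0.9813 servings → $3.07.
black beans + bell pepper (both tight): parallel constraints — no distinct corner.
sweet potato + whole-barley bread: intersection lies outside the first quadrant.
sweet potato + bell pepper with both tight: 1.154 servings and 12.87 servings → $15.02.
whole-barley bread + bell pepper with both tight: 0.9813 servings and 12.03 servings → $13.68.
So the least-cost plan costs $3.07.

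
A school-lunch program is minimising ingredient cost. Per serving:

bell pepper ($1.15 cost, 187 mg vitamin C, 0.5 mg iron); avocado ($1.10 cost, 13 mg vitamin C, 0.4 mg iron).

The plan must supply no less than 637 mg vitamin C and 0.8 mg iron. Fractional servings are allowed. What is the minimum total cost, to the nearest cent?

$3.92

With two linear requirements the optimum uses one or two foods; enumerate the corners.
bell pepper only: max(637/187, 0.8/0.5) = 3.406 servings → $3.92.
avocado only: max(637/13, 0.8/0.4) = 49 servings → $53.90.
bell pepper + avocado: the both-tight solution has a negative serving — not a feasible corner.
So the least-cost plan costs $3.92.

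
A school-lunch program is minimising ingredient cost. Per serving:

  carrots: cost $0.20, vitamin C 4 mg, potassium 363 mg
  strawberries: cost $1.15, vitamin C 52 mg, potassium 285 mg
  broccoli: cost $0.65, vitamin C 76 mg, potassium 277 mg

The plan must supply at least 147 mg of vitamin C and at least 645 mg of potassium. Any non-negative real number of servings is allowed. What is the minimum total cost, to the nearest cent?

$1.31

Compare the cost at each extreme point of the feasible region.
carrots only: max(147/4, 645/363) = 36.75 servings → $7.35.
strawberries only: max(147/52, 645/285) = 2.827 servings → $3.25.
broccoli only: max(147/76, 645/277) = 2.329 servings → $1.51.
carrots + strawberries: intersection lies outside the first quadrant.
carrots + broccoli with both tight: 0.3135 servings and 1.918 servings → $1.31.
strawberries + broccoli with both tight: 1.144 servings and 1.151 servings → $2.06.
So the least-cost plan costs $1.31.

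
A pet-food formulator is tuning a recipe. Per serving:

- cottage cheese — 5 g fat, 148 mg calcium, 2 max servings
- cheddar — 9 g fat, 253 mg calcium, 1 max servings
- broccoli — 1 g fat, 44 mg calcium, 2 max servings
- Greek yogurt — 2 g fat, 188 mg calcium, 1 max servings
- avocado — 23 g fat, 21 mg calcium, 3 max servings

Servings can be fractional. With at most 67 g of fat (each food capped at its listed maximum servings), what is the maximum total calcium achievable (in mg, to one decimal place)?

Calcium per g fat: Greek yogurt 94, broccoli 44, cottage cheese 29.6, cheddar 28.11, avocado 0.913.
Take 1 serving of Greek yogurt: uses 2 g fat, +188.0 mg calcium (running total 188.0 mg).
Take 2 servings of broccoli: uses 2 g fat, +88.0 mg calcium (running total 276.0 mg).
Take 2 servings of cottage cheese: uses 10 g fat, +296.0 mg calcium (running total 572.0 mg).
Take 1 serving of cheddar: uses 9 g fat, +253.0 mg calcium (running total 825.0 mg).
Take 1.913 servings of avocado: uses 44 g fat, +40.2 mg calcium (running total 865.2 mg).
Greedy by best ratio exhausts the fat allowance optimally: 865.2 mg.

865.2 mg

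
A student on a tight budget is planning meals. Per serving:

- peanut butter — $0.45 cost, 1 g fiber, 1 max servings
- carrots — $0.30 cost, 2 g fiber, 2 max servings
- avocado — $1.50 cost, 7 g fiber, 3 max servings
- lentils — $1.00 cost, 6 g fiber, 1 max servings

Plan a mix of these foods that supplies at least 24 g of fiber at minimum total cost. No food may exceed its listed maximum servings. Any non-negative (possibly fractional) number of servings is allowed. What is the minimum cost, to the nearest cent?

Cost per g of fiber: carrots $0.1500, lentils $0.1667, avocado $0.2143, peanut butter $0.4500.
Take 2 servings of carrots: +4.0 g fiber for $0.60 (total $0.60, still need 20.0 g).
Take 1 serving of lentils: +6.0 g fiber for $1.00 (total $1.60, still need 14.0 g).
Take 2 servings of avocado: +14.0 g fiber for $3.00 (total $4.60, still need 0.0 g).
Greedy by cheapest-per-g is optimal for a single linear constraint, so the minimum cost is $4.60.

$4.60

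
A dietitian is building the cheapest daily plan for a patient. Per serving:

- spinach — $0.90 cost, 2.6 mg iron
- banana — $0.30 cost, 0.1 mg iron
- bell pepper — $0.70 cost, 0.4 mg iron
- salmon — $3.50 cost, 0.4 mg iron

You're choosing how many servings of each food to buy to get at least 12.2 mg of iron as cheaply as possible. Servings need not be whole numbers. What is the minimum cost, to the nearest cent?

Cost per mg of iron: spinach $0.3462, bell pepper $1.7500, banana $3.0000, salmon $8.7500.
With no serving limits, use only spinach: 12.2 mg / 2.6 mg = 4.692 servings × $0.90 = $4.22.

$4.22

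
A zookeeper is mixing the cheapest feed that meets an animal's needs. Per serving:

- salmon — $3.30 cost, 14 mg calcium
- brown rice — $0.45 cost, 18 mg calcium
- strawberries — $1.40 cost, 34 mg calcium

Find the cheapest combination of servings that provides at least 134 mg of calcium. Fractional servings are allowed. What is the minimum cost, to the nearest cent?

Cost per mg of calcium: brown rice $0.0250, strawberries $0.0412, salmon $0.2357.
With no serving limits, use only brown rice: 134 mg / 18 mg = 7.444 servings × $0.45 = $3.35.

$3.35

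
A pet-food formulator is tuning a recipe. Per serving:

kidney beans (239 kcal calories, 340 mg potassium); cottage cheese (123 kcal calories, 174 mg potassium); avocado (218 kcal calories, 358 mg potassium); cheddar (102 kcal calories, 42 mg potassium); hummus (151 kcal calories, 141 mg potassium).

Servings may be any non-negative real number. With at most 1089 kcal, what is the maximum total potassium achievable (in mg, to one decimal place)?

1788.4 mg

Potassium per kcal: avocado 1.642, kidney beans 1.423, cottage cheese 1.415, hummus 0.9338, cheddar 0.4118.
With no serving limits, spend the whole calories allowance on avocado: 1089 kcal / 218 kcal × 358 mg = 1788.4 mg.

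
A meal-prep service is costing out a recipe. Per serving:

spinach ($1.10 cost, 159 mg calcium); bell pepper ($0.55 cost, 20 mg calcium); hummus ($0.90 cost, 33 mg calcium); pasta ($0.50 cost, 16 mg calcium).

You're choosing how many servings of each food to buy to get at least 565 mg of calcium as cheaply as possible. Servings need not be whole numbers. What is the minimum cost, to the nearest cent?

$3.91

Cost per mg of calcium: spinach $0.0069, hummus $0.0273, bell pepper $0.0275, pasta $0.0312.
With no serving limits, use only spinach: 565 mg / 159 mg = 3.553 servings × $1.10 = $3.91.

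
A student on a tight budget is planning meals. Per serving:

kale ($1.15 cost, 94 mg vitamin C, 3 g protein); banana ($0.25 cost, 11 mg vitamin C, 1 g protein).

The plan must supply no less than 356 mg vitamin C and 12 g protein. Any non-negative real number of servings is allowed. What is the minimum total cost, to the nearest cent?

$4.47

Check every corner: each single food scaled to meet both minima, and each pair solved so both constraints bind.
kale only: max(356/94, 12/3) = 4 servings → $4.60.
banana only: max(356/11, 12/1) = 32.36 servings → $8.09.
kale + banana with both tight: 3.672 servings and 0.9836 servings → $4.47.
The minimum over all feasible corners is $4.47.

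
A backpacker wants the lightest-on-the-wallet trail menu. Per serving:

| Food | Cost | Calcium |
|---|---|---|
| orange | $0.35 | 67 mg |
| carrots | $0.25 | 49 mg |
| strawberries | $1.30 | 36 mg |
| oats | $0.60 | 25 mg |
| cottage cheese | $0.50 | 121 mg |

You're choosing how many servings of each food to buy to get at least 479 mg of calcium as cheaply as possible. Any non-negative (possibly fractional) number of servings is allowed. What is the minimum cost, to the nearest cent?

Cost per mg of calcium: cottage cheese $0.0041, carrots $0.0051, orange $0.0052, oats $0.0240, strawberries $0.0361.
With no serving limits, use only cottage cheese: 479 mg / 121 mg = 3.959 servings × $0.50 = $1.98.

$1.98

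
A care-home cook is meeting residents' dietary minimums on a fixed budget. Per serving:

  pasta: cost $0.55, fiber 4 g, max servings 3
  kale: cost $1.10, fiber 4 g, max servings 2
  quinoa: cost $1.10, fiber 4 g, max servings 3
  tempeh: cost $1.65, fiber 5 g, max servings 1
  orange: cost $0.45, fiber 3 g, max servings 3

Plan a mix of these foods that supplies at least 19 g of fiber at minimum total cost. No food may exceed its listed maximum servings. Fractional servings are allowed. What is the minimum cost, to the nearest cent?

$2.70

Cost per g of fiber: pasta $0.1375, orange $0.1500, kale $0.2750, quinoa $0.2750, tempeh $0.3300.
Take 3 servings of pasta: +12.0 g fiber for $1.65 (total $1.65, still need 7.0 g).
Take 2.333 servings of orange: +7.0 g fiber for $1.05 (total $2.70, still need 0.0 g).
Filling from the cheapest source first is optimal under one linear minimum: $2.70.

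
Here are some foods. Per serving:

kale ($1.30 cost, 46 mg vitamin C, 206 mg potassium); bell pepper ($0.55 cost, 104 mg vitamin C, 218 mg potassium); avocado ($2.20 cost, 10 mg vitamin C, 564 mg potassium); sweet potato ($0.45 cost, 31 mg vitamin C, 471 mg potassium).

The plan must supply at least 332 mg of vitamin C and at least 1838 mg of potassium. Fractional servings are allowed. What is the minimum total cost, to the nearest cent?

At the optimum either one food covers both requirements or two foods hit both targets exactly; no other combination can be cheaper.
kale only: max(332/46, 1838/206) = 8.922 servings → $11.60.
bell pepper only: max(332/104, 1838/218) = 8.431 servings → $4.64.
avocado only: max(332/10, 1838/564) = 33.2 servings → $73.04.
sweet potato only: max(332/31, 1838/471) = 10.71 servings → $4.82.
kale + bell pepper with both targets exact would need a negative amount; discard.
kale + avocado with both tight: 7.07 servings and 0.6764 servings → $10.68.
kale + sweet potato with both tight: 6.505 servings and 1.057 servings → $8.93.
bell pepper + avocado with both tight: 2.99 servings and 2.103 servings → $6.27.
bell pepper + sweet potato with both tight: 2.354 servings and 2.813 servings → $2.56.
avocado + sweet potato with both targets exact would need a negative amount; discard.
The minimum over all feasible corners is $2.56.

$2.56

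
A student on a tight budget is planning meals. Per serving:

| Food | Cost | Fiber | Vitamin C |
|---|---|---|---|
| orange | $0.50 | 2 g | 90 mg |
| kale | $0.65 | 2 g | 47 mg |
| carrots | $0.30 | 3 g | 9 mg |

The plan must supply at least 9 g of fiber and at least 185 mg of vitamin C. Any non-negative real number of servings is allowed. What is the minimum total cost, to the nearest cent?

$1.46

Check every corner: each single food scaled to meet both minima, and each pair solved so both constraints bind.
orange only: max(9/2, 185/90) = 4.5 servings → $2.25.
kale only: max(9/2, 185/47) = 4.5 servings → $2.92.
carrots only: max(9/3, 185/9) = 20.56 servings → $6.17.
orange + kale with both targets exact would need a negative amount; discard.
orange + carrots with both tight: 1.881 servings and 1.746 servings → $1.46.
kale + carrots with both tight: 3.854 servings and 0.4309 servings → $2.63.
The minimum over all feasible corners is $1.46.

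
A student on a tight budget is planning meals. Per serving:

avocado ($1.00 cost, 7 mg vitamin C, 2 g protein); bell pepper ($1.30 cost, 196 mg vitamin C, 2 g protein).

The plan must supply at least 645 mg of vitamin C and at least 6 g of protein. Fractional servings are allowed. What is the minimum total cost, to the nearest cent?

$4.28

A basic optimal solution has at most two foods positive. Try each food alone and each pair with both targets met exactly.
avocado only: max(645/7, 6/2) = 92.14 servings → $92.14.
bell pepper only: max(645/196, 6/2) = 3.291 servings → $4.28.
avocado + bell pepper with both targets exact would need a negative amount; discard.
Cheapest feasible corner: $4.28.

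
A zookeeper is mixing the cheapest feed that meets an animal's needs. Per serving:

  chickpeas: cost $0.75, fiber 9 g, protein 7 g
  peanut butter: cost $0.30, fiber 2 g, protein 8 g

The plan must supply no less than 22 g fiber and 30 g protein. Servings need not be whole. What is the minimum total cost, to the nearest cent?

chickpeas only: max(22/9, 30/7) = 4.286 servings → $3.21.
peanut butter only: max(22/2, 30/8) = 11 servings → $3.30.
chickpeas + peanut butter with both tight: 2 servings and 2 servings → $2.10.
Cheapest feasible corner: $2.10.

$2.10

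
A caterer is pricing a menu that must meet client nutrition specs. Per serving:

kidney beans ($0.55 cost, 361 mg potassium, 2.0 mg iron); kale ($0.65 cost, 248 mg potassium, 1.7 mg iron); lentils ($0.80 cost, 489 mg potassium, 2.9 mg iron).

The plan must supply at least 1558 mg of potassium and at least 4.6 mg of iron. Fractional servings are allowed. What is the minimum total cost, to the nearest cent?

$2.37

The cheapest plan sits at a corner of the feasible region — with two constraints it uses at most two foods.
kidney beans only: max(1558/361, 4.6/2.0) = 4.316 servings → $2.37.
kale only: max(1558/248, 4.6/1.7) = 6.282 servings → $4.08.
lentils only: max(1558/489, 4.6/2.9) = 3.186 servings → $2.55.
kidney beans + kale: the both-tight solution has a negative serving — not a feasible corner.
kidney beans + lentils with both targets exact would need a negative amount; discard.
kale + lentils: the both-tight solution has a negative serving — not a feasible corner.
So the least-cost plan costs $2.37.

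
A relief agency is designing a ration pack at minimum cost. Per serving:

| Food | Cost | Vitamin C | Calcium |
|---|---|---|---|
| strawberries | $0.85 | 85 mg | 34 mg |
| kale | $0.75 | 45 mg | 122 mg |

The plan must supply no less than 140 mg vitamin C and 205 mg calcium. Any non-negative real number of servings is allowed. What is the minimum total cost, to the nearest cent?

With two linear requirements the optimum uses one or two foods; enumerate the corners.
strawberries only: max(140/85, 205/34) = 6.029 servings → $5.12.
kale only: max(140/45, 205/122) = 3.111 servings → $2.33.
strawberries + kale with both tight: 0.8886 servings and 1.433 servings → $1.83.
Cheapest feasible corner: $1.83.

$1.83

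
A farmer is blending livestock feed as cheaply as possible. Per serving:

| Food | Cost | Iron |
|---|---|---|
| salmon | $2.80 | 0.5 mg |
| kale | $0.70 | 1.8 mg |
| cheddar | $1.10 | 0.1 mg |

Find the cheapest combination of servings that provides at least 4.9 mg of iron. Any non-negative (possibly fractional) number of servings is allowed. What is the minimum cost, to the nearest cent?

Cost per mg of iron: kale $0.3889, salmon $5.6000, cheddar $11.0000.
With no serving limits, use only kale: 4.9 mg / 1.8 mg = 2.722 servings × $0.70 = $1.91.

$1.91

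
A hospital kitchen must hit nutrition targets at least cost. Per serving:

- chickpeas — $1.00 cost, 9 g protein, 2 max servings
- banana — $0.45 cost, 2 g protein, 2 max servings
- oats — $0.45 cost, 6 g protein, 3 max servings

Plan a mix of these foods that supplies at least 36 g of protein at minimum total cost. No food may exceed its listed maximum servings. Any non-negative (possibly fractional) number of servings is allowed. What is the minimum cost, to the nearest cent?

$3.35

Cost per g of protein: oats $0.0750, chickpeas $0.1111, banana $0.2250.
Take 3 servings of oats: +18.0 g protein for $1.35 (total $1.35, still need 18.0 g).
Take 2 servings of chickpeas: +18.0 g protein for $2.00 (total $3.35, still need 0.0 g).
Greedy by cheapest-per-g is optimal for a single linear constraint, so the minimum cost is $3.35.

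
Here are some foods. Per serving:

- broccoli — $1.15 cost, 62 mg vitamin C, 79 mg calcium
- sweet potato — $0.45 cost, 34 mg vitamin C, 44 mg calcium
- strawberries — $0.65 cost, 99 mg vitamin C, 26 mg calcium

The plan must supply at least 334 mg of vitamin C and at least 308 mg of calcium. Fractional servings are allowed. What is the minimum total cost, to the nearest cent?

$3.62

The cheapest plan sits at a corner of the feasible region — with two constraints it uses at most two foods.
broccoli only: max(334/62, 308/79) = 5.387 servings → $6.20.
sweet potato only: max(334/34, 308/44) = 9.824 servings → $4.42.
strawberries only: max(334/99, 308/26) = 11.85 servings → $7.70.
broccoli + sweet potato: intersection lies outside the first quadrant.
broccoli + strawberries with both tight: 3.512 servings and 1.174 servings → $4.80.
sweet potato + strawberries with both tight: 6.281 servings and 1.217 servings → $3.62.
So the least-cost plan costs $3.62.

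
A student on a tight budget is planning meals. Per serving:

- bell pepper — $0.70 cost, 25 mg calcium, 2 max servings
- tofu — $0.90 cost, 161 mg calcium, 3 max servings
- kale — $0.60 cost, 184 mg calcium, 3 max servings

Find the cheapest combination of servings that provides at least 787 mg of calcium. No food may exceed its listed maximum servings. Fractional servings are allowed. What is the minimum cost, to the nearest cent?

$3.11

Cost per mg of calcium: kale $0.0033, tofu $0.0056, bell pepper $0.0280.
Take 3 servings of kale: +552.0 mg calcium for $1.80 (total $1.80, still need 235.0 mg).
Take 1.46 servings of tofu: +235.0 mg calcium for $1.31 (total $3.11, still need 0.0 mg).
Filling from the cheapest source first is optimal under one linear minimum: $3.11.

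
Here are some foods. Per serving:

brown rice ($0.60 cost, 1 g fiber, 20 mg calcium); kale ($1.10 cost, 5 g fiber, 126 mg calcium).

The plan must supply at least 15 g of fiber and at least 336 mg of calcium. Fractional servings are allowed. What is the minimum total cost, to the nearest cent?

$3.30

brown rice only: max(15/1, 336/20) = 16.8 servings → $10.08.
kale only: max(15/5, 336/126) = 3 servings → $3.30.
brown rice + kale with both tight: 8.077 servings and 1.385 servings → $6.37.
So the least-cost plan costs $3.30.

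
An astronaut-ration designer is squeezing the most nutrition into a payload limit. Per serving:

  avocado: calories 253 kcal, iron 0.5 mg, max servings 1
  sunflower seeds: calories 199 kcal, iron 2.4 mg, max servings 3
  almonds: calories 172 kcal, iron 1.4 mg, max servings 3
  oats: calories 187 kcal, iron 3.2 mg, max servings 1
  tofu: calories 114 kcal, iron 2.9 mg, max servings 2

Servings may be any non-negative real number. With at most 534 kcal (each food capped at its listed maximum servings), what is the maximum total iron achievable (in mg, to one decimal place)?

10.4 mg

Iron per kcal: tofu 0.02544, oats 0.01711, sunflower seeds 0.01206, almonds 0.00814, avocado 0.001976.
Take 2 servings of tofu: uses 228 kcal, +5.8 mg iron (running total 5.8 mg).
Take 1 serving of oats: uses 187 kcal, +3.2 mg iron (running total 9.0 mg).
Take 0.598 servings of sunflower seeds: uses 119 kcal, +1.4 mg iron (running total 10.4 mg).
Filling greedily by iron-per-kcal is optimal for one linear limit, giving 10.4 mg.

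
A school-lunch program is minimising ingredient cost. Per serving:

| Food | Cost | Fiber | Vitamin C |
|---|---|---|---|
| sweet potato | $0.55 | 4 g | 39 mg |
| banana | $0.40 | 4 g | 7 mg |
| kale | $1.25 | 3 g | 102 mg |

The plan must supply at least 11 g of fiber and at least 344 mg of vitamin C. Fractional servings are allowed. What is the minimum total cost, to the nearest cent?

With two linear requirements the optimum uses one or two foods; enumerate the corners.
sweet potato only: max(11/4, 344/39) = 8.821 servings → $4.85.
banana only: max(11/4, 344/7) = 49.14 servings → $19.66.
kale only: max(11/3, 344/102) = 3.667 servings → $4.58.
sweet potato + banana with both targets exact would need a negative amount; discard.
sweet potato + kale with both tight: 0.3093 servings and 3.254 servings → $4.24.
banana + kale with both tight: 0.2326 servings and 3.357 servings → $4.29.
So the least-cost plan costs $4.24.

$4.24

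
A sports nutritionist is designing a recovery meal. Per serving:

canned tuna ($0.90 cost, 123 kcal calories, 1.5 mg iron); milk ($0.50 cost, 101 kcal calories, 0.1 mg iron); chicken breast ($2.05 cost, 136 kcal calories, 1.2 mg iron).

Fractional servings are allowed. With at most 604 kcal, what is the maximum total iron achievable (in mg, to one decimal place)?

7.4 mg

Iron per kcal: canned tuna 0.0122, chicken breast 0.008824, milk 0.0009901.
With no serving limits, spend the whole calories allowance on canned tuna: 604 kcal / 123 kcal × 1.5 mg = 7.4 mg.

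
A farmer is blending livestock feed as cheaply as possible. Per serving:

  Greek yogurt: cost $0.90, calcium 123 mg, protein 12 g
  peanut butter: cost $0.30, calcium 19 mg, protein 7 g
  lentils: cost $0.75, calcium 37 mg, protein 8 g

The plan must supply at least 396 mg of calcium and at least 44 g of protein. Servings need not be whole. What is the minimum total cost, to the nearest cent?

$3.07

At the optimum either one food covers both requirements or two foods hit both targets exactly; no other combination can be cheaper.
Greek yogurt only: max(396/123, 44/12) = 3.667 servings → $3.30.
peanut butter only: max(396/19, 44/7) = 20.84 servings → $6.25.
lentils only: max(396/37, 44/8) = 10.7 servings → $8.03.
Greek yogurt + peanut butter with both tight: 3.058 servings and 1.043 servings → $3.07.
Greek yogurt + lentils with both tight: 2.852 servings and 1.222 servings → $3.48.
peanut butter + lentils with both targets exact would need a negative amount; discard.
The minimum over all feasible corners is $3.07.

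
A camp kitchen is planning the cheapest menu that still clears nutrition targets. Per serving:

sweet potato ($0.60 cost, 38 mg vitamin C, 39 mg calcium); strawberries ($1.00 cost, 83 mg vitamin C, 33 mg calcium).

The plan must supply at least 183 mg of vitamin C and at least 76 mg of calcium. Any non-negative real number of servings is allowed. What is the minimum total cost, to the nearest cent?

Check every corner: each single food scaled to meet both minima, and each pair solved so both constraints bind.
sweet potato only: max(183/38, 76/39) = 4.816 servings → $2.89.
strawberries only: max(183/83, 76/33) = 2.303 servings → $2.30.
sweet potato + strawberries with both tight: 0.1357 servings and 2.143 servings → $2.22.
Cheapest feasible corner: $2.22.

$2.22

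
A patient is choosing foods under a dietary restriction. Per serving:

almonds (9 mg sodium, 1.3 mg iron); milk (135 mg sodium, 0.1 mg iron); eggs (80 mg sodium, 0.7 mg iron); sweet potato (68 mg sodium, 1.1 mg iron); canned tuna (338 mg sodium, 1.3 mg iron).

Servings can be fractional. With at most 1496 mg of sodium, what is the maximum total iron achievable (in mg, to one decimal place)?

216.1 mg

Iron per mg sodium: almonds 0.1444, sweet potato 0.01618, eggs 0.00875, canned tuna 0.003846, milk 0.0007407.
With no serving limits, spend the whole sodium allowance on almonds: 1496 mg / 9 mg × 1.3 mg = 216.1 mg.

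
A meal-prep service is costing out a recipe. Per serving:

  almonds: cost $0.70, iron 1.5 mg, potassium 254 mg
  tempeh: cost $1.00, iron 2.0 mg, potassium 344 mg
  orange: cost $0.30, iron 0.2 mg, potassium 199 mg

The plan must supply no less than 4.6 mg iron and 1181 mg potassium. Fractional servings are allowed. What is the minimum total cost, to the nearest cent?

$2.65

This is a tiny linear program; its minimum lies at a vertex of the feasible set. List the vertices and price them.
almonds only: max(4.6/1.5, 1181/254) = 4.65 servings → $3.25.
tempeh only: max(4.6/2.0, 1181/344) = 3.433 servings → $3.43.
orange only: max(4.6/0.2, 1181/199) = 23 servings → $6.90.
almonds + tempeh with both targets exact would need a negative amount; discard.
almonds + orange with both tight: 2.742 servings and 2.435 servings → $2.65.
tempeh + orange with both tight: 2.063 servings and 2.368 servings → $2.77.
So the least-cost plan costs $2.65.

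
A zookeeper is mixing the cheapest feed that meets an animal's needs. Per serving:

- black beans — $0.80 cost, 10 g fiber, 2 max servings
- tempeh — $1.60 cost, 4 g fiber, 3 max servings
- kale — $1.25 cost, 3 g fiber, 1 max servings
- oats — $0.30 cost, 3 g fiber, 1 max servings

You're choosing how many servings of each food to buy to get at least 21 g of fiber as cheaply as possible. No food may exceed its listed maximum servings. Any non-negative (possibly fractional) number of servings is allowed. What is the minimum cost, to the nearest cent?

Cost per g of fiber: black beans $0.0800, oats $0.1000, tempeh $0.4000, kale $0.4167.
Take 2 servings of black beans: +20.0 g fiber for $1.60 (total $1.60, still need 1.0 g).
Take 0.3333 servings of oats: +1.0 g fiber for $0.10 (total $1.70, still need 0.0 g).
Greedy by cheapest-per-g is optimal for a single linear constraint, so the minimum cost is $1.70.

$1.70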